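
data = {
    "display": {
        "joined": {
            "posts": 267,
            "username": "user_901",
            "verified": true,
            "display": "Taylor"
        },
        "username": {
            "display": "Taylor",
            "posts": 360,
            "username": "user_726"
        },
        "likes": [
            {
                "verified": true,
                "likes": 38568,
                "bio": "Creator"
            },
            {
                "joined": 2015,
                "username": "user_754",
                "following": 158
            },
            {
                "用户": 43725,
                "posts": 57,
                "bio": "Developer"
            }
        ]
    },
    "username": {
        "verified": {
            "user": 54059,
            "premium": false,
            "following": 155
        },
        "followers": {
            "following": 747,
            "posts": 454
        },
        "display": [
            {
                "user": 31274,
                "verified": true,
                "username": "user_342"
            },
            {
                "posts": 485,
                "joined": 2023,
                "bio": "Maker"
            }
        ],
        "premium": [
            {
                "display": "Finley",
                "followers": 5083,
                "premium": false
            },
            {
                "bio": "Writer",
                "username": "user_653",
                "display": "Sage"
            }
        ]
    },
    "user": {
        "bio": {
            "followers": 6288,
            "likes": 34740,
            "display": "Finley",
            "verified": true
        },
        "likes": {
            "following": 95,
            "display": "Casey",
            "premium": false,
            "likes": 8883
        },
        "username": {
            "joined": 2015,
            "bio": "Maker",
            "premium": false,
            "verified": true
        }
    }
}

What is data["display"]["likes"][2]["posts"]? 57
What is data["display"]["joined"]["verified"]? True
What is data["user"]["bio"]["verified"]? True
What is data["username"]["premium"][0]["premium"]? False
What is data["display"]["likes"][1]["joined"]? 2015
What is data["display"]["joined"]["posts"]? 267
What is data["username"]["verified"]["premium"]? False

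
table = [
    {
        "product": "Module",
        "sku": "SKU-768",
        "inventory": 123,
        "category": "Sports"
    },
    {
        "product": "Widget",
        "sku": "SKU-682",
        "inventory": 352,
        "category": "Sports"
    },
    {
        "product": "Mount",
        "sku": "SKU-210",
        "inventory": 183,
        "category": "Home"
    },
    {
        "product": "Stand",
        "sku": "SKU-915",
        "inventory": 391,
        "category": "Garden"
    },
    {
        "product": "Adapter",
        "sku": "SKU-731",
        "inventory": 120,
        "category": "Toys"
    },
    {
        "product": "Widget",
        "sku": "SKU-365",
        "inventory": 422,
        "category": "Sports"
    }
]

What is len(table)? 6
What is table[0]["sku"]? "SKU-768"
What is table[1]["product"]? "Widget"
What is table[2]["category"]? "Home"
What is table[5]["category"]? "Sports"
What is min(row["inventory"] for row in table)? 120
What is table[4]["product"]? "Adapter"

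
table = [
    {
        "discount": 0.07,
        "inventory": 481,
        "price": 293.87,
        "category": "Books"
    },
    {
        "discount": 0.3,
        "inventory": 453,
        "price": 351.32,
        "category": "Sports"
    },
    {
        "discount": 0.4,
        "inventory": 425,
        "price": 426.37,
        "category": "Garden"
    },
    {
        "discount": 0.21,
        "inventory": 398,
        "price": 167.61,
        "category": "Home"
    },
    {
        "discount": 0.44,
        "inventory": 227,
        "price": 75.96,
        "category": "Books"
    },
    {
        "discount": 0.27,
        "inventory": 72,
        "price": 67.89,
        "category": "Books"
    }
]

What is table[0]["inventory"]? 481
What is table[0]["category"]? "Books"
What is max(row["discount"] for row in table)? 0.44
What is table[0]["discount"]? 0.07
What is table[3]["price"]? 167.61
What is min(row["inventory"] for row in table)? 72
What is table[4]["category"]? "Books"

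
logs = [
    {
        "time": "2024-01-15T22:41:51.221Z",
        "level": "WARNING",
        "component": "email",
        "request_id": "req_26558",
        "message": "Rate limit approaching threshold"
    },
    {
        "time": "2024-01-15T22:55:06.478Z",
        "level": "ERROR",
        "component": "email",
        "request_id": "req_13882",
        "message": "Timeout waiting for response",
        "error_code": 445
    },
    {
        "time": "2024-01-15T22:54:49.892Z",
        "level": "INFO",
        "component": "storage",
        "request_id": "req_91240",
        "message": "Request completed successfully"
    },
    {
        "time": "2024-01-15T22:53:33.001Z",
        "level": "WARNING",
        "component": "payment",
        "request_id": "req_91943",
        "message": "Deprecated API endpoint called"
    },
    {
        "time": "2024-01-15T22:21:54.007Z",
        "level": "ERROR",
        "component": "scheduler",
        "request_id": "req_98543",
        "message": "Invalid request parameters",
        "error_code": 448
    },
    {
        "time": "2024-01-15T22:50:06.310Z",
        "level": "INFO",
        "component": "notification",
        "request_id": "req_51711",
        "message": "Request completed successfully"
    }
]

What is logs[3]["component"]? "payment"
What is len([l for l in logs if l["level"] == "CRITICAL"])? 0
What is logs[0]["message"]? "Rate limit approaching threshold"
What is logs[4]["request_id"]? "req_98543"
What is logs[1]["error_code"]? 445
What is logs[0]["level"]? "WARNING"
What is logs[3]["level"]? "WARNING"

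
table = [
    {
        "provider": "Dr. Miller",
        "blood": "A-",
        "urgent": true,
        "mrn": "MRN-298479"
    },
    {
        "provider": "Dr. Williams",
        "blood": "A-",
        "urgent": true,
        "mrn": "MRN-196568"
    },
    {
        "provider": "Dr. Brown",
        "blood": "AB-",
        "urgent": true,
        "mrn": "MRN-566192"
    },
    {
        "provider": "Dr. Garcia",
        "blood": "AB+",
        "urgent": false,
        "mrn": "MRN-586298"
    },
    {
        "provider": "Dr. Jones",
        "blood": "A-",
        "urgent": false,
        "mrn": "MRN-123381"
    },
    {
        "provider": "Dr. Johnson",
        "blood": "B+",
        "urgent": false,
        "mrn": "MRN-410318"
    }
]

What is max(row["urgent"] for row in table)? True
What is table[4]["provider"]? "Dr. Jones"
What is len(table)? 6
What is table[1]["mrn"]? "MRN-196568"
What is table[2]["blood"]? "AB-"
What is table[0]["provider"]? "Dr. Miller"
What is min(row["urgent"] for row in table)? False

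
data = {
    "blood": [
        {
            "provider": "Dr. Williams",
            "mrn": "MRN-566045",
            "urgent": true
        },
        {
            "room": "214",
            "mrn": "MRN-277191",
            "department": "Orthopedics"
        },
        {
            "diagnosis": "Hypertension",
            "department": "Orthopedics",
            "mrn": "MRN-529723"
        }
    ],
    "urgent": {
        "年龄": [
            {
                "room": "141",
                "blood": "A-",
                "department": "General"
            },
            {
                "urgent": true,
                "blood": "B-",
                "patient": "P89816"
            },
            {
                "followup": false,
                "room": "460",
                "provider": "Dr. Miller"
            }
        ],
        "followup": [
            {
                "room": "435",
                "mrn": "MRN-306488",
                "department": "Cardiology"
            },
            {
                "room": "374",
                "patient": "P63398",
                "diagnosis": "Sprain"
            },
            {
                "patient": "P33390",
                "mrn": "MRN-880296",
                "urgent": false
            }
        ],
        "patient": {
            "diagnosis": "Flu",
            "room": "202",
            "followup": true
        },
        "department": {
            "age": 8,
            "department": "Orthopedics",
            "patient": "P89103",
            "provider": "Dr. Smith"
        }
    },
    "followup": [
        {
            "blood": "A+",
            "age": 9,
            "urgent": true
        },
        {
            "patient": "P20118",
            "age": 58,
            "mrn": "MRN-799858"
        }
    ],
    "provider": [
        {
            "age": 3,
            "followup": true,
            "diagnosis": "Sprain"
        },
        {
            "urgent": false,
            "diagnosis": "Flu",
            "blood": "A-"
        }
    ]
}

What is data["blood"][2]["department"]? "Orthopedics"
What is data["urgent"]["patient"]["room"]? "202"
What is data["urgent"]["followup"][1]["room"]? "374"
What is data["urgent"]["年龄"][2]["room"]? "460"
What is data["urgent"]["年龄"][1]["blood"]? "B-"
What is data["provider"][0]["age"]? 3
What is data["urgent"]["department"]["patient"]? "P89103"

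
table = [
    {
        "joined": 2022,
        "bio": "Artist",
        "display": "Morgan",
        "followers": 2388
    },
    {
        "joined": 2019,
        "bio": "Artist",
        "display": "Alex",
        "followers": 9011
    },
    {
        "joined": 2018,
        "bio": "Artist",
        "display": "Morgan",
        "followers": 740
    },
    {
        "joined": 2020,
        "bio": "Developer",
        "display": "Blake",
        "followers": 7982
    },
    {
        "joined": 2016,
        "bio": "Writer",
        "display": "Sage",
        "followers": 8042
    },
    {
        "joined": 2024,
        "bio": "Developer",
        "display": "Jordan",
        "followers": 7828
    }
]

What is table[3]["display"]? "Blake"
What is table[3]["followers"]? 7982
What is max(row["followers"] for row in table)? 9011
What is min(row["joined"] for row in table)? 2016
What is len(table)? 6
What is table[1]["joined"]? 2019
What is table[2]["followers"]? 740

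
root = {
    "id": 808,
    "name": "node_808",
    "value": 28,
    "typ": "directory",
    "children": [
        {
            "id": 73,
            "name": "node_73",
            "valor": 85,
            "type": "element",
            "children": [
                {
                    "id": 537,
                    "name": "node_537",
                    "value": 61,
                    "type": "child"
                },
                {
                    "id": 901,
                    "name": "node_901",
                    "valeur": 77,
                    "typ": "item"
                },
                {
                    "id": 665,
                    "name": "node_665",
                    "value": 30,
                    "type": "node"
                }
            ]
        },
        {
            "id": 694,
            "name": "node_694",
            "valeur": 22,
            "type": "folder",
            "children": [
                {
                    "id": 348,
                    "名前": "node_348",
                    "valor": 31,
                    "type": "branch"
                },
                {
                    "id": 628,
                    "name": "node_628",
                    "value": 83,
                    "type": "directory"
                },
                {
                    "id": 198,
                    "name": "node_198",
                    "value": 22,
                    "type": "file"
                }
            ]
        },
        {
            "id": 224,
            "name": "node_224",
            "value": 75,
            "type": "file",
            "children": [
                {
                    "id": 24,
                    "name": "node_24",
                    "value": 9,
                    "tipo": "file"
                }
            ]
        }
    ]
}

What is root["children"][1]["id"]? 694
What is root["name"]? "node_808"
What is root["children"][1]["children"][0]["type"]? "branch"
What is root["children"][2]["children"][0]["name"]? "node_24"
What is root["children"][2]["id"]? 224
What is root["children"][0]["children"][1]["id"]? 901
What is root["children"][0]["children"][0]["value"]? 61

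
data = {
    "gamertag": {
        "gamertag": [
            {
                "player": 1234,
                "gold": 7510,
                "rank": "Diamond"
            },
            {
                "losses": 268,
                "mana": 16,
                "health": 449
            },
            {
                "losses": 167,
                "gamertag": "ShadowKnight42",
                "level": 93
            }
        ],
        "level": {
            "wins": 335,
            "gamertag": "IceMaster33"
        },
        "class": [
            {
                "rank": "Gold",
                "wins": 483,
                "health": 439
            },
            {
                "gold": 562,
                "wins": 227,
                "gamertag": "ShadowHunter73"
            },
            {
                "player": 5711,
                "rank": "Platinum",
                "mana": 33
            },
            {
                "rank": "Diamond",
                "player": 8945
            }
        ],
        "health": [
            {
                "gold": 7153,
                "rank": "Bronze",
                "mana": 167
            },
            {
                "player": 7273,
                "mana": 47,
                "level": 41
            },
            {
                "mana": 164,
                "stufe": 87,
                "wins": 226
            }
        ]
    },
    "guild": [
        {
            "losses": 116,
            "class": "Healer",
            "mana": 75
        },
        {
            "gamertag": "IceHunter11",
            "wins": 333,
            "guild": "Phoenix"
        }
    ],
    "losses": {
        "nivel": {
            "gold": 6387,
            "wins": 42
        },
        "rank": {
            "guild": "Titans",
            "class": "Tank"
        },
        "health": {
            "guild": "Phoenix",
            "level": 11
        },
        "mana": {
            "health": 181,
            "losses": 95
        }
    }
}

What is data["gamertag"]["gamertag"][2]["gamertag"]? "ShadowKnight42"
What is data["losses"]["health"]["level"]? 11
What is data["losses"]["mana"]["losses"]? 95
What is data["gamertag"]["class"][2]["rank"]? "Platinum"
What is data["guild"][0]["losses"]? 116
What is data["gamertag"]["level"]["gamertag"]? "IceMaster33"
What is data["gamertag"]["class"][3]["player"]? 8945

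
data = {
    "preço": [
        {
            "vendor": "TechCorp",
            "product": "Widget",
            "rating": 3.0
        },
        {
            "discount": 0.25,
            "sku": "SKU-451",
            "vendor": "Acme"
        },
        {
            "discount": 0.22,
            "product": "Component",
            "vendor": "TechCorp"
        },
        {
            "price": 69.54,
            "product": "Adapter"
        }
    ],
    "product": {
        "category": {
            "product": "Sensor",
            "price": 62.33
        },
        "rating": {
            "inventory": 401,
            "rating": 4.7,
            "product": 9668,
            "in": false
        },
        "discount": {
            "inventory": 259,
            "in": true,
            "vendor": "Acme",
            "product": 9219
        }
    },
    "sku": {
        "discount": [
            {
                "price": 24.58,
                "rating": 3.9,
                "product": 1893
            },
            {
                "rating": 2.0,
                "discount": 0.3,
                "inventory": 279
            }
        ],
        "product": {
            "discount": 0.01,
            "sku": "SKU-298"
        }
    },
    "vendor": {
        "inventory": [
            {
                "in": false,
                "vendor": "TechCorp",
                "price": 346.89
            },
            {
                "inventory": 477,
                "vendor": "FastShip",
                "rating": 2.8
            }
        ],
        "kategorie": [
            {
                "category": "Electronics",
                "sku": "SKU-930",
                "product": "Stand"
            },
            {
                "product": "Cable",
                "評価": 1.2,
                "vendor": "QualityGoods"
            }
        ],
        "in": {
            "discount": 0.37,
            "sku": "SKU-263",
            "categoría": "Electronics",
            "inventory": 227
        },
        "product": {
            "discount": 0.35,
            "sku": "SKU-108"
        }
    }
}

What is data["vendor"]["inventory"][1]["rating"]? 2.8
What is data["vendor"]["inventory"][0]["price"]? 346.89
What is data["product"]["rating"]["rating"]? 4.7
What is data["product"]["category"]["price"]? 62.33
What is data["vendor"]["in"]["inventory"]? 227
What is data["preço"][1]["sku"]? "SKU-451"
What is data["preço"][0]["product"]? "Widget"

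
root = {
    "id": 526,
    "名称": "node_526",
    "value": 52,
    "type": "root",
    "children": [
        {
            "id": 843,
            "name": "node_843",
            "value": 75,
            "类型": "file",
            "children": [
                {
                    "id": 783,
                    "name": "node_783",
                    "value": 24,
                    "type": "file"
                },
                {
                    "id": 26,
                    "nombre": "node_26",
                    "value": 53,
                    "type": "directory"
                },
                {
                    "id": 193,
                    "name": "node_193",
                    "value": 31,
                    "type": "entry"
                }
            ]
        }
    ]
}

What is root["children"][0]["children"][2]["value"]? 31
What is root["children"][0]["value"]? 75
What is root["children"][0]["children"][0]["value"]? 24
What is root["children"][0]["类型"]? "file"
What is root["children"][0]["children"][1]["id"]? 26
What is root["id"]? 526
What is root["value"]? 52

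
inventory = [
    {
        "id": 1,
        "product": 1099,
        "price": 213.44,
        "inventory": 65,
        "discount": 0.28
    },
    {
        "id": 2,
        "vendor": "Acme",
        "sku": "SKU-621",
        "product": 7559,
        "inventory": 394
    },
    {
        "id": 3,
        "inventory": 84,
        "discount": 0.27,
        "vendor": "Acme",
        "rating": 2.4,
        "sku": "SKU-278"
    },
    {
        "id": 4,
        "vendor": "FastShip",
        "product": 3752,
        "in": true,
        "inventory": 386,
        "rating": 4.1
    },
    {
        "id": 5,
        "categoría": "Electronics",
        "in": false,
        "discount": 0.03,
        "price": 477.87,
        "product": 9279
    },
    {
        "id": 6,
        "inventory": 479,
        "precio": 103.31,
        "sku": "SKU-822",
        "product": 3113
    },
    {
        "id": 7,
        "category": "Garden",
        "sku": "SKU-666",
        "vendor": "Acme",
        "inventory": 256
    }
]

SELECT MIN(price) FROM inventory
213.44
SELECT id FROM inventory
[1, 2, 3, 4, 5, 6, 7]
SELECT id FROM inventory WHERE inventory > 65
[2, 3, 4, 6, 7]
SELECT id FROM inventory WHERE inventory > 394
[6]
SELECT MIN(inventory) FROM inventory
65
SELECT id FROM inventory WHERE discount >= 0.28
[1]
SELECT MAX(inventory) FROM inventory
479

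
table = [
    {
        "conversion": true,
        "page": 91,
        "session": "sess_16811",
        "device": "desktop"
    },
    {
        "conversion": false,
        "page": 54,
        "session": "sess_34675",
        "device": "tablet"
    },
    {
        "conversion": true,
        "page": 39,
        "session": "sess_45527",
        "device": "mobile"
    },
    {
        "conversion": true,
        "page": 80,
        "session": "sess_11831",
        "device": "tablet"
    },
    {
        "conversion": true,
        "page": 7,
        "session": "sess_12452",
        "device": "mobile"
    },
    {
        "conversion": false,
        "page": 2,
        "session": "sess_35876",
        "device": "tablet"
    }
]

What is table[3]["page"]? 80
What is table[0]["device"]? "desktop"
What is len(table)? 6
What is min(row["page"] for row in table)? 2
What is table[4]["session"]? "sess_12452"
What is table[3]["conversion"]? True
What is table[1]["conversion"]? False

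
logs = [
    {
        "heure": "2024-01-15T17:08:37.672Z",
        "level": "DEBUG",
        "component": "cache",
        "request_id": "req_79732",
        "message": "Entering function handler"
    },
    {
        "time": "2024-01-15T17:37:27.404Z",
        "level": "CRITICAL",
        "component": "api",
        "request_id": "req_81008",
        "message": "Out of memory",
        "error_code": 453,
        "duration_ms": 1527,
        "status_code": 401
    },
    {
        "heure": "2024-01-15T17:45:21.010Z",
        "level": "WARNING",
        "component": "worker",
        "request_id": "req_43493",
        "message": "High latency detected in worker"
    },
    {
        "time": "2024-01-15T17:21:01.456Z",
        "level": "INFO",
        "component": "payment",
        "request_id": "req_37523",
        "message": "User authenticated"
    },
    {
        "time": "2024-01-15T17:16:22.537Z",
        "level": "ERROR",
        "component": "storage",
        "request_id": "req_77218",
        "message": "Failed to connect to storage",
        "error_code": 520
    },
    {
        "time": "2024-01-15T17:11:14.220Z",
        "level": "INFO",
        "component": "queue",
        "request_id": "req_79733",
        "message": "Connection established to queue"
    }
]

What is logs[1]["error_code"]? 453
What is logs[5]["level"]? "INFO"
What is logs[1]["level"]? "CRITICAL"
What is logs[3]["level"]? "INFO"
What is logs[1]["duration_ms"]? 1527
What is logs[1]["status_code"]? 401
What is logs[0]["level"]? "DEBUG"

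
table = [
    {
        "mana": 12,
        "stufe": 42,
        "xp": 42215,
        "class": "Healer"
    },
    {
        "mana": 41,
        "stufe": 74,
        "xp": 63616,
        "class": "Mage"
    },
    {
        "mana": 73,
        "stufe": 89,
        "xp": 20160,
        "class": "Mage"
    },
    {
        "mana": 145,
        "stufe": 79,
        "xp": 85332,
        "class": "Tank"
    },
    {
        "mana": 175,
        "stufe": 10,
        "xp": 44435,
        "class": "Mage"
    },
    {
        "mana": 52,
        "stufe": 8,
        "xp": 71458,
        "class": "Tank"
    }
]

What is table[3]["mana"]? 145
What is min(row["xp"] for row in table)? 20160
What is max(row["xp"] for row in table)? 85332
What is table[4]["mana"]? 175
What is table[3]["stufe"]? 79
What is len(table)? 6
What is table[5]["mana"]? 52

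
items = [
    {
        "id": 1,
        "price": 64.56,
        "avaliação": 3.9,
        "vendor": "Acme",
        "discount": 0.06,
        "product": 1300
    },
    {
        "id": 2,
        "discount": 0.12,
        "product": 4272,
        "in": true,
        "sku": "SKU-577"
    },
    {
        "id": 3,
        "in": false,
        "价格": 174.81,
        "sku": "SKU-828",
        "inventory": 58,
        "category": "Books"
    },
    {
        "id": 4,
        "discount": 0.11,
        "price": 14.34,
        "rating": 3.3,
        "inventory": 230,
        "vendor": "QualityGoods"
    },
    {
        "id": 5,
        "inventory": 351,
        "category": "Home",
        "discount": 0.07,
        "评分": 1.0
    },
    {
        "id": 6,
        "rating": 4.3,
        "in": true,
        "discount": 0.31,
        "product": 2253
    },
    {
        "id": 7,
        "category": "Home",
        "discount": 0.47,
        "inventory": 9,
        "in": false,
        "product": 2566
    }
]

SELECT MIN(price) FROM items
14.34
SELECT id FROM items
[1, 2, 3, 4, 5, 6, 7]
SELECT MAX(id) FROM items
7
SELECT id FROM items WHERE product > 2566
[2]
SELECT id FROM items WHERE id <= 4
[1, 2, 3, 4]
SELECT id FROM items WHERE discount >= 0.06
[1, 2, 4, 5, 6, 7]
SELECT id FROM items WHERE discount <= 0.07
[1, 5]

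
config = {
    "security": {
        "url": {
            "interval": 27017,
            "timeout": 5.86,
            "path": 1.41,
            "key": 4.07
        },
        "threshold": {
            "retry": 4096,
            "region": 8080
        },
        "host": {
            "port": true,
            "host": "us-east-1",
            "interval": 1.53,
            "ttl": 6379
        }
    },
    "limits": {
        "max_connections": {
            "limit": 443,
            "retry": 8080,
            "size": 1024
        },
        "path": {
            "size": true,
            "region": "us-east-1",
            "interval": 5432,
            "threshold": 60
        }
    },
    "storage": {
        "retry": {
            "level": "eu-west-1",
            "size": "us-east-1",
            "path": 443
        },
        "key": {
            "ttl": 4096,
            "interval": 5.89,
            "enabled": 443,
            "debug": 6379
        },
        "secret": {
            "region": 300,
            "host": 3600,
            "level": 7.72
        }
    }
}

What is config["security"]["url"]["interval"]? 27017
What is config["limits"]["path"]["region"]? "us-east-1"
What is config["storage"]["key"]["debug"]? 6379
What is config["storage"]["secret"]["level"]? 7.72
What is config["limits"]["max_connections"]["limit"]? 443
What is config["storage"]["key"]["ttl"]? 4096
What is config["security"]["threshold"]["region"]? 8080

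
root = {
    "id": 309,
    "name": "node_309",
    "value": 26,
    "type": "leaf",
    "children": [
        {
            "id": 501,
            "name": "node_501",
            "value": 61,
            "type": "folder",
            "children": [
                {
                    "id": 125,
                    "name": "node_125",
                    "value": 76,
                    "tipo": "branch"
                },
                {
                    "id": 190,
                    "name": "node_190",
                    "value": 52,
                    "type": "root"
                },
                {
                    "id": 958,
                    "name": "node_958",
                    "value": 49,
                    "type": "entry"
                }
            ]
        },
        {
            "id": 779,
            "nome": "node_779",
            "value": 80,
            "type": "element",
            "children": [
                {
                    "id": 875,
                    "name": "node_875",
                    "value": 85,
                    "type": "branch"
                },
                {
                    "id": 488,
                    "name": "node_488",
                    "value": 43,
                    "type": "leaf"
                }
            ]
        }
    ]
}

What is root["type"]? "leaf"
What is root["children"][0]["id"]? 501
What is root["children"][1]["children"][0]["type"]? "branch"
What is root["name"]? "node_309"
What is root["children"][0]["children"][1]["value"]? 52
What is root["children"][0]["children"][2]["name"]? "node_958"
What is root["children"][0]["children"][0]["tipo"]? "branch"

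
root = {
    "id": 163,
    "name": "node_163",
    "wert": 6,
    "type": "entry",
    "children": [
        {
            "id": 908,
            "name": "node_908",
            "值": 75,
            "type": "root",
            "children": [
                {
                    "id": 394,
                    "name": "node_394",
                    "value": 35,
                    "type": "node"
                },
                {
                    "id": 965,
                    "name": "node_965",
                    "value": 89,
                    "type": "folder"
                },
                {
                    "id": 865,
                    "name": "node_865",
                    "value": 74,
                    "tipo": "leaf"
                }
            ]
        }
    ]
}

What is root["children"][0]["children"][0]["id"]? 394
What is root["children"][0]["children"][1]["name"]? "node_965"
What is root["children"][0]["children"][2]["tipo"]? "leaf"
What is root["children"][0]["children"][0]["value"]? 35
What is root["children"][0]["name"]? "node_908"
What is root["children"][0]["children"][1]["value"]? 89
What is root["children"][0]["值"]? 75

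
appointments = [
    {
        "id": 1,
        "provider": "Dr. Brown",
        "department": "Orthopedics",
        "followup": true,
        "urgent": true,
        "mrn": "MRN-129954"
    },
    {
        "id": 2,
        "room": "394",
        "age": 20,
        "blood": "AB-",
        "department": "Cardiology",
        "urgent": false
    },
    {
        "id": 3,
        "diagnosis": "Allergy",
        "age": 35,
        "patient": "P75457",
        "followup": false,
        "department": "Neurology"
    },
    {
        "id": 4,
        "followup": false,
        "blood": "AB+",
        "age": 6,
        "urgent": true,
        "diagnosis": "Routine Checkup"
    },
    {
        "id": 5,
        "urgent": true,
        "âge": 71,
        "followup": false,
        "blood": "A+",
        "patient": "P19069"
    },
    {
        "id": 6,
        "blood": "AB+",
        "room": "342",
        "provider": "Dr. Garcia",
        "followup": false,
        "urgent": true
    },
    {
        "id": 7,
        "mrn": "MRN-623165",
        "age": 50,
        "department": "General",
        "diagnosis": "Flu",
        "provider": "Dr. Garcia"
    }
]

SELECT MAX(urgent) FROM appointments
True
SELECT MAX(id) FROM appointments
7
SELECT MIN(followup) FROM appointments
False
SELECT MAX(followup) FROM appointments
True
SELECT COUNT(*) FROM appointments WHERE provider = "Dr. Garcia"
2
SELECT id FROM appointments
[1, 2, 3, 4, 5, 6, 7]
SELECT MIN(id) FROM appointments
1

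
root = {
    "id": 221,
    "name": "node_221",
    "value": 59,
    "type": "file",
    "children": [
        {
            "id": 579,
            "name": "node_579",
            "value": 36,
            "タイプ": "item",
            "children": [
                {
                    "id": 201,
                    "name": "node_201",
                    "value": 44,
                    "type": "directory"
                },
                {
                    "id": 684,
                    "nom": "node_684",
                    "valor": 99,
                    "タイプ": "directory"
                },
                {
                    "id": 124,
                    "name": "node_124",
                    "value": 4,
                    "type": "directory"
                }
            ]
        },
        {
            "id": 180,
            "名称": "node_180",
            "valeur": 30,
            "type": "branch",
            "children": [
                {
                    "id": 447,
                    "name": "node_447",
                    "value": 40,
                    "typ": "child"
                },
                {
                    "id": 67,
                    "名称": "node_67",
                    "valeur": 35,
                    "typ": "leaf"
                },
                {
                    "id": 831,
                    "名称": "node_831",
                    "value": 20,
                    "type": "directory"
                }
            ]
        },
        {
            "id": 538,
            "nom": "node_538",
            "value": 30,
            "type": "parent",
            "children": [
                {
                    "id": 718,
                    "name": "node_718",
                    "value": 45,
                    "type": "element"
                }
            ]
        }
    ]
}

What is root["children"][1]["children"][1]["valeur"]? 35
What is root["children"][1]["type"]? "branch"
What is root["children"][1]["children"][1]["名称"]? "node_67"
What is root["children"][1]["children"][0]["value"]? 40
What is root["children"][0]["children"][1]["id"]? 684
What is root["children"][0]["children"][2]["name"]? "node_124"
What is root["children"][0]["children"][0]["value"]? 44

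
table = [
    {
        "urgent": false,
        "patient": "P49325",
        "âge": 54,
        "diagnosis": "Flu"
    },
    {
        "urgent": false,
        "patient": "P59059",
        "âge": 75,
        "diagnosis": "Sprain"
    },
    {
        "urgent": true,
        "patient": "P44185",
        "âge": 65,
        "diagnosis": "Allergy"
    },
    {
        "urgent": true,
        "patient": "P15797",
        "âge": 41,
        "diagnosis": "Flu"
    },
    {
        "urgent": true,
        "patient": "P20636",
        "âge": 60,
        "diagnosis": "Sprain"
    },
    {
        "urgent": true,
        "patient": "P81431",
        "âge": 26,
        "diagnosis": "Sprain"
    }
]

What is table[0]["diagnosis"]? "Flu"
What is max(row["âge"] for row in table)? 75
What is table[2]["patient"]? "P44185"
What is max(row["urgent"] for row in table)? True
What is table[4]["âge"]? 60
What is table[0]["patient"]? "P49325"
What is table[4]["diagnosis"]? "Sprain"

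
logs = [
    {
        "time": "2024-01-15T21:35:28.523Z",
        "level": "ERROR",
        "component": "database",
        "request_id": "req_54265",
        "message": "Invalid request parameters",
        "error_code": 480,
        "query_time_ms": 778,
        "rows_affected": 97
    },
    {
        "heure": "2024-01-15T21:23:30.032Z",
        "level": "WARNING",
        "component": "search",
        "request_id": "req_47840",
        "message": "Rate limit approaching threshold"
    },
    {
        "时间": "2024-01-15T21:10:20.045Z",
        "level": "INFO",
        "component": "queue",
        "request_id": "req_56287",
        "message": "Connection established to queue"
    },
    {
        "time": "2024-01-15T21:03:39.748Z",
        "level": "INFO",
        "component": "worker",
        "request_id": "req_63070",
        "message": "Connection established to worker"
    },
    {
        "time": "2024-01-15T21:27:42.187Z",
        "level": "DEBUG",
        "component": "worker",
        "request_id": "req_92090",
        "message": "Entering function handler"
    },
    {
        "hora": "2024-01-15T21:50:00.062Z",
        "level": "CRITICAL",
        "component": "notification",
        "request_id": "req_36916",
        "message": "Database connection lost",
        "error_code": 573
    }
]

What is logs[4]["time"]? "2024-01-15T21:27:42.187Z"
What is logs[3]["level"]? "INFO"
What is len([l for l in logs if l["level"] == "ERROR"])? 1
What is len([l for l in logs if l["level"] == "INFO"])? 2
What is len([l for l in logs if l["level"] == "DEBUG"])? 1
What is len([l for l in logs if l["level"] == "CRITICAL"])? 1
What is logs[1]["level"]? "WARNING"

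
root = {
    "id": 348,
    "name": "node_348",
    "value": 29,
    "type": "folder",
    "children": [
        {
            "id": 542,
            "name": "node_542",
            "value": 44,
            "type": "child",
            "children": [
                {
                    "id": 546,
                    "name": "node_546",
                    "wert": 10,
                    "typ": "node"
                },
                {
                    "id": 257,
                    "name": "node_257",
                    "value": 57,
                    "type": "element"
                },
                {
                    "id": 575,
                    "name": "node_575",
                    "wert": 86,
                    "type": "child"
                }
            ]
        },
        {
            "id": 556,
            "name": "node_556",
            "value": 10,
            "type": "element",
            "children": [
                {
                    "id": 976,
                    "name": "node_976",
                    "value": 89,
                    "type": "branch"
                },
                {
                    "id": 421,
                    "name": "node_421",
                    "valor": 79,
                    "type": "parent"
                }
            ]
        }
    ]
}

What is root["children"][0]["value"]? 44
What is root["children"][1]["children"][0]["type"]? "branch"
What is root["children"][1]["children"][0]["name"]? "node_976"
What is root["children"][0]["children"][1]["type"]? "element"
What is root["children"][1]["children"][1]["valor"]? 79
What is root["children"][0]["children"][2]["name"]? "node_575"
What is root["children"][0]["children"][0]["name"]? "node_546"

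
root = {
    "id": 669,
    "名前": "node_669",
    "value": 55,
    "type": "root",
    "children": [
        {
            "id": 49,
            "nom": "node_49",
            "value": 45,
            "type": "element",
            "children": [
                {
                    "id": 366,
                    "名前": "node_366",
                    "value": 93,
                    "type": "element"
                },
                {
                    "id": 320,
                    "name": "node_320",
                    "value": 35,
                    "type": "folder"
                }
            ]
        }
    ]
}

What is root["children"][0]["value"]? 45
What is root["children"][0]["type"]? "element"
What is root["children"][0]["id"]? 49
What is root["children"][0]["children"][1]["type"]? "folder"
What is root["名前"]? "node_669"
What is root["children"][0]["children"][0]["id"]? 366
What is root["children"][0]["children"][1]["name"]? "node_320"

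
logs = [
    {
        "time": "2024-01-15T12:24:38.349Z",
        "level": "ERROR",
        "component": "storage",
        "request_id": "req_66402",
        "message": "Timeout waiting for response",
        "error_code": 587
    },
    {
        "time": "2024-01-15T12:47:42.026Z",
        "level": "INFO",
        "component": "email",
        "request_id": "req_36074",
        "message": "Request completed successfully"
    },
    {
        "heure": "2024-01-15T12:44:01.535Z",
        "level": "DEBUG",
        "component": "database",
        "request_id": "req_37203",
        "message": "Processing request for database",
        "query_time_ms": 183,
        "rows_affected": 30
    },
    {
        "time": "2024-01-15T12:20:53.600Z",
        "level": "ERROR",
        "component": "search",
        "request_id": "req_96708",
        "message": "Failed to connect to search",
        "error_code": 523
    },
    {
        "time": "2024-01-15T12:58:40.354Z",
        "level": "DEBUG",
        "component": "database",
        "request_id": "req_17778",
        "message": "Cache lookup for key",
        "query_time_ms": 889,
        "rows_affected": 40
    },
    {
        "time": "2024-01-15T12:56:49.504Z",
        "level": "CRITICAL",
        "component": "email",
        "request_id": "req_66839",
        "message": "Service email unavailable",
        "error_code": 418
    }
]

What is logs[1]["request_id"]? "req_36074"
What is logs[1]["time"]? "2024-01-15T12:47:42.026Z"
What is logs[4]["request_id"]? "req_17778"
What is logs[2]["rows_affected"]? 30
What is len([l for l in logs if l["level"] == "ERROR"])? 2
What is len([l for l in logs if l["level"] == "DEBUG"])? 2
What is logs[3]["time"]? "2024-01-15T12:20:53.600Z"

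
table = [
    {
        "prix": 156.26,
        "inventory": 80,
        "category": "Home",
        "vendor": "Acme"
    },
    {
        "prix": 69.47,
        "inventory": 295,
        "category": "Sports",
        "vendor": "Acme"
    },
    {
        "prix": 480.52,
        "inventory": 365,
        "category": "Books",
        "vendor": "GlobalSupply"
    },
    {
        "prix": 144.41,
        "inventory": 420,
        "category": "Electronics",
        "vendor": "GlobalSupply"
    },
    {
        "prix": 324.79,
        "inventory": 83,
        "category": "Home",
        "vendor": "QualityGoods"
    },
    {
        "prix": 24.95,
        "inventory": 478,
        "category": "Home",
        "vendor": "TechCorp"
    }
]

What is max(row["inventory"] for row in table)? 478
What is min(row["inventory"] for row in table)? 80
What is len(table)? 6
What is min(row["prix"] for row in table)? 24.95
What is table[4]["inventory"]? 83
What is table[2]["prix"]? 480.52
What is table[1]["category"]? "Sports"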